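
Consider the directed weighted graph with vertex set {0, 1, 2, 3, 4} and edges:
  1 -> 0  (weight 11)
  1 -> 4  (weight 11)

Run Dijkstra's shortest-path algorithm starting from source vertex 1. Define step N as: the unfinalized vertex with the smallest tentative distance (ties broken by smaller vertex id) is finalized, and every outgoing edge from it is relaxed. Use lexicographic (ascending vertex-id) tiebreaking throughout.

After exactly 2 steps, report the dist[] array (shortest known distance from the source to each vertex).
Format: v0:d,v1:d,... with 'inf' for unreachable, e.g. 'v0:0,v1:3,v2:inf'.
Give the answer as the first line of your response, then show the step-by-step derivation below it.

v0:11,v1:0,v2:inf,v3:inf,v4:11

step 1: dist = v0:11,v1:0,v2:inf,v3:inf,v4:11
step 2: dist = v0:11,v1:0,v2:inf,v3:inf,v4:11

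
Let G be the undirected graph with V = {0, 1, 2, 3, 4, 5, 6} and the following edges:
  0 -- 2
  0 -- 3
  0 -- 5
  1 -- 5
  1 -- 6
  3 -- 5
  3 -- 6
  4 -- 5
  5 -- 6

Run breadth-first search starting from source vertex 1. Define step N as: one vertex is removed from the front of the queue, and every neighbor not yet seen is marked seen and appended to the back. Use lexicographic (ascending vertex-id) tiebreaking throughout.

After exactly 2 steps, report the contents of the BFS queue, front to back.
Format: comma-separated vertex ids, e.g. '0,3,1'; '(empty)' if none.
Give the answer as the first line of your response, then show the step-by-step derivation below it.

6,0,3,4

step 1: dequeue 1; queue=[5,6]; order=1
step 2: dequeue 5; queue=[6,0,3,4]; order=1,5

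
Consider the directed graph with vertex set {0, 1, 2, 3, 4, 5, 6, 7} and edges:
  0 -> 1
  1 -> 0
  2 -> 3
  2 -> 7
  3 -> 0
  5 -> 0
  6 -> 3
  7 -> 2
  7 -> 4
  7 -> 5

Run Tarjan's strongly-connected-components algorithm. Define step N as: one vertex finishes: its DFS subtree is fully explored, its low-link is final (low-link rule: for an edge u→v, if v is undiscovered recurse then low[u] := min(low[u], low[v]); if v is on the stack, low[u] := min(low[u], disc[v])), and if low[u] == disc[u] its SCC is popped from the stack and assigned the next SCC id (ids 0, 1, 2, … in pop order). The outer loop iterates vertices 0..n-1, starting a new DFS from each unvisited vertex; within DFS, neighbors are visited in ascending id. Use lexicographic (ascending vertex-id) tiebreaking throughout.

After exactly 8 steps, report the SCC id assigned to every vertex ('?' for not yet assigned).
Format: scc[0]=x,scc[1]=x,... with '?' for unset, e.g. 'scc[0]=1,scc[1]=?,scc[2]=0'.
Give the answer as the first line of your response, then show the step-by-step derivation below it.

scc[0]=0,scc[1]=0,scc[2]=4,scc[3]=1,scc[4]=2,scc[5]=3,scc[6]=5,scc[7]=4

step 1: low=(low[0]=0,low[1]=0,low[2]=?,low[3]=?,low[4]=?,low[5]=?,low[6]=?,low[7]=?); scc=(scc[0]=?,scc[1]=?,scc[2]=?,scc[3]=?,scc[4]=?,scc[5]=?,scc[6]=?,scc[7]=?)
step 2: low=(low[0]=0,low[1]=0,low[2]=?,low[3]=?,low[4]=?,low[5]=?,low[6]=?,low[7]=?); scc=(scc[0]=0,scc[1]=0,scc[2]=?,scc[3]=?,scc[4]=?,scc[5]=?,scc[6]=?,scc[7]=?)
step 3: low=(low[0]=0,low[1]=0,low[2]=2,low[3]=3,low[4]=?,low[5]=?,low[6]=?,low[7]=?); scc=(scc[0]=0,scc[1]=0,scc[2]=?,scc[3]=1,scc[4]=?,scc[5]=?,scc[6]=?,scc[7]=?)
step 4: low=(low[0]=0,low[1]=0,low[2]=2,low[3]=3,low[4]=5,low[5]=?,low[6]=?,low[7]=2); scc=(scc[0]=0,scc[1]=0,scc[2]=?,scc[3]=1,scc[4]=2,scc[5]=?,scc[6]=?,scc[7]=?)
step 5: low=(low[0]=0,low[1]=0,low[2]=2,low[3]=3,low[4]=5,low[5]=6,low[6]=?,low[7]=2); scc=(scc[0]=0,scc[1]=0,scc[2]=?,scc[3]=1,scc[4]=2,scc[5]=3,scc[6]=?,scc[7]=?)
step 6: low=(low[0]=0,low[1]=0,low[2]=2,low[3]=3,low[4]=5,low[5]=6,low[6]=?,low[7]=2); scc=(scc[0]=0,scc[1]=0,scc[2]=?,scc[3]=1,scc[4]=2,scc[5]=3,scc[6]=?,scc[7]=?)
step 7: low=(low[0]=0,low[1]=0,low[2]=2,low[3]=3,low[4]=5,low[5]=6,low[6]=?,low[7]=2); scc=(scc[0]=0,scc[1]=0,scc[2]=4,scc[3]=1,scc[4]=2,scc[5]=3,scc[6]=?,scc[7]=4)
step 8: low=(low[0]=0,low[1]=0,low[2]=2,low[3]=3,low[4]=5,low[5]=6,low[6]=7,low[7]=2); scc=(scc[0]=0,scc[1]=0,scc[2]=4,scc[3]=1,scc[4]=2,scc[5]=3,scc[6]=5,scc[7]=4)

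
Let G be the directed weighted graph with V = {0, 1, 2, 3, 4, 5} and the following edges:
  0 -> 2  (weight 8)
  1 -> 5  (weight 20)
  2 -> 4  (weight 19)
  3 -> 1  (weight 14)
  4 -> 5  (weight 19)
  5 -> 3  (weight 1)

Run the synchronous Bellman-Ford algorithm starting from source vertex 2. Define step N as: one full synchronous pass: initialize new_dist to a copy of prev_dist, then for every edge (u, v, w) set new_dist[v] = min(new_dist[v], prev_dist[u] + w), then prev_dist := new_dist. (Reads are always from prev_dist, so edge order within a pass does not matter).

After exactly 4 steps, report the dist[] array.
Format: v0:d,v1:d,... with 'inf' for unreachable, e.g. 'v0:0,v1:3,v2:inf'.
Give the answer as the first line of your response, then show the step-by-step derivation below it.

v0:inf,v1:53,v2:0,v3:39,v4:19,v5:38

step 1: dist = v0:inf,v1:inf,v2:0,v3:inf,v4:19,v5:inf
step 2: dist = v0:inf,v1:inf,v2:0,v3:inf,v4:19,v5:38
step 3: dist = v0:inf,v1:inf,v2:0,v3:39,v4:19,v5:38
step 4: dist = v0:inf,v1:53,v2:0,v3:39,v4:19,v5:38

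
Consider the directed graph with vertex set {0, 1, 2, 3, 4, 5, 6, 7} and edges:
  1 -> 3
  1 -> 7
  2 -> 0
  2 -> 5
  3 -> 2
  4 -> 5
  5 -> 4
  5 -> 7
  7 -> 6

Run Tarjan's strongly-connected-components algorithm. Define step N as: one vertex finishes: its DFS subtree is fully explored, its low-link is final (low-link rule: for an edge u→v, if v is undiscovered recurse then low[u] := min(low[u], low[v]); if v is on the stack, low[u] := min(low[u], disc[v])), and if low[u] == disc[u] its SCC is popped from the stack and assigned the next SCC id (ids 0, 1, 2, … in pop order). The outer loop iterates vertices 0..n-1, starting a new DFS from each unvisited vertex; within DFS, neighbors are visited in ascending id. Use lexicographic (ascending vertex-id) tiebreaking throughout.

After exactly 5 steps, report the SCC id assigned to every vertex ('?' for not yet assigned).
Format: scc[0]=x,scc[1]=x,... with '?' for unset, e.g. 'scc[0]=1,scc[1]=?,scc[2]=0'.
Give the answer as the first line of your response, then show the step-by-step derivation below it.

scc[0]=0,scc[1]=?,scc[2]=?,scc[3]=?,scc[4]=3,scc[5]=3,scc[6]=1,scc[7]=2

step 1: low=(low[0]=0,low[1]=?,low[2]=?,low[3]=?,low[4]=?,low[5]=?,low[6]=?,low[7]=?); scc=(scc[0]=0,scc[1]=?,scc[2]=?,scc[3]=?,scc[4]=?,scc[5]=?,scc[6]=?,scc[7]=?)
step 2: low=(low[0]=0,low[1]=1,low[2]=3,low[3]=2,low[4]=4,low[5]=4,low[6]=?,low[7]=?); scc=(scc[0]=0,scc[1]=?,scc[2]=?,scc[3]=?,scc[4]=?,scc[5]=?,scc[6]=?,scc[7]=?)
step 3: low=(low[0]=0,low[1]=1,low[2]=3,low[3]=2,low[4]=4,low[5]=4,low[6]=7,low[7]=6); scc=(scc[0]=0,scc[1]=?,scc[2]=?,scc[3]=?,scc[4]=?,scc[5]=?,scc[6]=1,scc[7]=?)
step 4: low=(low[0]=0,low[1]=1,low[2]=3,low[3]=2,low[4]=4,low[5]=4,low[6]=7,low[7]=6); scc=(scc[0]=0,scc[1]=?,scc[2]=?,scc[3]=?,scc[4]=?,scc[5]=?,scc[6]=1,scc[7]=2)
step 5: low=(low[0]=0,low[1]=1,low[2]=3,low[3]=2,low[4]=4,low[5]=4,low[6]=7,low[7]=6); scc=(scc[0]=0,scc[1]=?,scc[2]=?,scc[3]=?,scc[4]=3,scc[5]=3,scc[6]=1,scc[7]=2)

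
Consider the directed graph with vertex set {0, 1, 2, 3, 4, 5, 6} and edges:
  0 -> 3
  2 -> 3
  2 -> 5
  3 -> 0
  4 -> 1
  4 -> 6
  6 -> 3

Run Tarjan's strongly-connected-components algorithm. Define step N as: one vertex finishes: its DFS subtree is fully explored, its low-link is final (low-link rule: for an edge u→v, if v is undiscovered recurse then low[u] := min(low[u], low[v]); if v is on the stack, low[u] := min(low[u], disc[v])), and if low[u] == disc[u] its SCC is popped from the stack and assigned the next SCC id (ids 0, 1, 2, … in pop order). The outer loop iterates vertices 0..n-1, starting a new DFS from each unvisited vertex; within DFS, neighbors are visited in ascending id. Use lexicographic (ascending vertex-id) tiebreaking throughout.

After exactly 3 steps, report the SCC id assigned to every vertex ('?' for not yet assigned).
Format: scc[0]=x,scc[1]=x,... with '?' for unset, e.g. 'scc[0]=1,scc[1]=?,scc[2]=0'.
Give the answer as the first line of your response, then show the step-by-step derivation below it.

scc[0]=0,scc[1]=1,scc[2]=?,scc[3]=0,scc[4]=?,scc[5]=?,scc[6]=?

step 1: low=(low[0]=0,low[1]=?,low[2]=?,low[3]=0,low[4]=?,low[5]=?,low[6]=?); scc=(scc[0]=?,scc[1]=?,scc[2]=?,scc[3]=?,scc[4]=?,scc[5]=?,scc[6]=?)
step 2: low=(low[0]=0,low[1]=?,low[2]=?,low[3]=0,low[4]=?,low[5]=?,low[6]=?); scc=(scc[0]=0,scc[1]=?,scc[2]=?,scc[3]=0,scc[4]=?,scc[5]=?,scc[6]=?)
step 3: low=(low[0]=0,low[1]=2,low[2]=?,low[3]=0,low[4]=?,low[5]=?,low[6]=?); scc=(scc[0]=0,scc[1]=1,scc[2]=?,scc[3]=0,scc[4]=?,scc[5]=?,scc[6]=?)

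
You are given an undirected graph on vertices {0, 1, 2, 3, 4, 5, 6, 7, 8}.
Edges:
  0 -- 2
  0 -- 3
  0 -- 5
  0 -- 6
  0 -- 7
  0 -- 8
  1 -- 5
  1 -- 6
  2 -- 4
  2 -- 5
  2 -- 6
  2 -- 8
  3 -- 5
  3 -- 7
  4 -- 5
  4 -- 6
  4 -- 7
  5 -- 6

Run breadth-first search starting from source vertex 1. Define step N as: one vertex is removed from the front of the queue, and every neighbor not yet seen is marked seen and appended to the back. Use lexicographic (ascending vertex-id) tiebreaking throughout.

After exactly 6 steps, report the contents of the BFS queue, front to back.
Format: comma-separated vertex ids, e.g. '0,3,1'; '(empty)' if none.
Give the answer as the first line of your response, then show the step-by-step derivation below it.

4,7,8

step 1: dequeue 1; queue=[5,6]; order=1
step 2: dequeue 5; queue=[6,0,2,3,4]; order=1,5
step 3: dequeue 6; queue=[0,2,3,4]; order=1,5,6
step 4: dequeue 0; queue=[2,3,4,7,8]; order=1,5,6,0
step 5: dequeue 2; queue=[3,4,7,8]; order=1,5,6,0,2
step 6: dequeue 3; queue=[4,7,8]; order=1,5,6,0,2,3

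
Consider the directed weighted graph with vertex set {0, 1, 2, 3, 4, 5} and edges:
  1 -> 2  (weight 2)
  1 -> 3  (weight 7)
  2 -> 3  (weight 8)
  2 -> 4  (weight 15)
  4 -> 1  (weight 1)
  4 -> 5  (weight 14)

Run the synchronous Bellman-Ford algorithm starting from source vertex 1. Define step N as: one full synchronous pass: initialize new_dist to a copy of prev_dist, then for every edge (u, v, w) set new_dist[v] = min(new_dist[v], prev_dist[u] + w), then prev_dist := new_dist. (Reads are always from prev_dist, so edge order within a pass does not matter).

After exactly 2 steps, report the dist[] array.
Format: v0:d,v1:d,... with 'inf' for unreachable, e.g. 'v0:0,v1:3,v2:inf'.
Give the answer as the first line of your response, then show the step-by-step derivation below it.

v0:inf,v1:0,v2:2,v3:7,v4:17,v5:inf

step 1: dist = v0:inf,v1:0,v2:2,v3:7,v4:inf,v5:inf
step 2: dist = v0:inf,v1:0,v2:2,v3:7,v4:17,v5:inf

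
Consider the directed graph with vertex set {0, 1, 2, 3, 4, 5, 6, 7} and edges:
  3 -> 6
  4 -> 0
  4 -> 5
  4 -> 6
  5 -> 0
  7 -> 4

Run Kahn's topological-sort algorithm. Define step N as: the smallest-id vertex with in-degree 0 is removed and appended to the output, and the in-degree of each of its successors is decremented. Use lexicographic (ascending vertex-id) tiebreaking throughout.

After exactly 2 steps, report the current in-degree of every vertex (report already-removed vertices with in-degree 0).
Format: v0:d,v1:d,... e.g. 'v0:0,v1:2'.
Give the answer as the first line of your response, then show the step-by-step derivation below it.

v0:2,v1:0,v2:0,v3:0,v4:1,v5:1,v6:2,v7:0

step 1: output 1; order=[1]; indeg=(2,0,0,0,1,1,2,0)
step 2: output 2; order=[1,2]; indeg=(2,0,0,0,1,1,2,0)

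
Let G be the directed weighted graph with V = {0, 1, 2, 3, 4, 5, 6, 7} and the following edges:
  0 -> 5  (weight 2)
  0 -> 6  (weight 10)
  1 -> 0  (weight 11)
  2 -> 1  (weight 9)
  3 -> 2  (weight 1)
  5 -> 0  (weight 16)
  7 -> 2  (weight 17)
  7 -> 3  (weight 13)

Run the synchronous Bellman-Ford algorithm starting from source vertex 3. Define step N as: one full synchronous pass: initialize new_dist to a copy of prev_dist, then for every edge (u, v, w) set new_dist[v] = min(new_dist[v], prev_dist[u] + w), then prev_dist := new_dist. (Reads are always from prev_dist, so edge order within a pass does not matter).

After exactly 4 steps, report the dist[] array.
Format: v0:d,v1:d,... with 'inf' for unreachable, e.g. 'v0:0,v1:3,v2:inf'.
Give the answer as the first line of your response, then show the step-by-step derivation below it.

v0:21,v1:10,v2:1,v3:0,v4:inf,v5:23,v6:31,v7:inf

step 1: dist = v0:inf,v1:inf,v2:1,v3:0,v4:inf,v5:inf,v6:inf,v7:inf
step 2: dist = v0:inf,v1:10,v2:1,v3:0,v4:inf,v5:inf,v6:inf,v7:inf
step 3: dist = v0:21,v1:10,v2:1,v3:0,v4:inf,v5:inf,v6:inf,v7:inf
step 4: dist = v0:21,v1:10,v2:1,v3:0,v4:inf,v5:23,v6:31,v7:inf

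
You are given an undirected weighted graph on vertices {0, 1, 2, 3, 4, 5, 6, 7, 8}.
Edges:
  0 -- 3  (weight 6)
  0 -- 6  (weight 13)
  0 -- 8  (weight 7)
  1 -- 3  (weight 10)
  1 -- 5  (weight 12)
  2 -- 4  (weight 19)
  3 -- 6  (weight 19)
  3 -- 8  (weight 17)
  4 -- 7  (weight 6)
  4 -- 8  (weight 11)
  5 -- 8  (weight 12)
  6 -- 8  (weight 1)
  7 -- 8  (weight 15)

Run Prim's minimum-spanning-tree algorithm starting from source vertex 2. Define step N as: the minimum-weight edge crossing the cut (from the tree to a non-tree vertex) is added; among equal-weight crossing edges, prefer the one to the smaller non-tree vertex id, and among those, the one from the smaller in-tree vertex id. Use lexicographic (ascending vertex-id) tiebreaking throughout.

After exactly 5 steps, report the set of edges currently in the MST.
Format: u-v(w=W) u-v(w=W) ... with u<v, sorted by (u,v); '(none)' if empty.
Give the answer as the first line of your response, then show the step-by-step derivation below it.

0-8(w=7) 2-4(w=19) 4-7(w=6) 4-8(w=11) 6-8(w=1)

step 1: add edge 2-4 (w=19); MST = {2-4(w=19)}
step 2: add edge 4-7 (w=6); MST = {2-4(w=19) 4-7(w=6)}
step 3: add edge 4-8 (w=11); MST = {2-4(w=19) 4-7(w=6) 4-8(w=11)}
step 4: add edge 6-8 (w=1); MST = {2-4(w=19) 4-7(w=6) 4-8(w=11) 6-8(w=1)}
step 5: add edge 0-8 (w=7); MST = {0-8(w=7) 2-4(w=19) 4-7(w=6) 4-8(w=11) 6-8(w=1)}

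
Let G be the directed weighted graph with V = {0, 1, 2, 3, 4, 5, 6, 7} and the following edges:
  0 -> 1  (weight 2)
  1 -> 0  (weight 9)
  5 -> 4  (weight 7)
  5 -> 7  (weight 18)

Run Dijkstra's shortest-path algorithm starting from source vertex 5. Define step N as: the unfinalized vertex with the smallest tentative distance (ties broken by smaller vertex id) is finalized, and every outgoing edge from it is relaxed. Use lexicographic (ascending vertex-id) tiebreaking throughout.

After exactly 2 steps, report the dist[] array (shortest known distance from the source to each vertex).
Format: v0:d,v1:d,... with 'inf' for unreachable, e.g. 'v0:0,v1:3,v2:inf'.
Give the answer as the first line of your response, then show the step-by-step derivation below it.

v0:inf,v1:inf,v2:inf,v3:inf,v4:7,v5:0,v6:inf,v7:18

step 1: dist = v0:inf,v1:inf,v2:inf,v3:inf,v4:7,v5:0,v6:inf,v7:18
step 2: dist = v0:inf,v1:inf,v2:inf,v3:inf,v4:7,v5:0,v6:inf,v7:18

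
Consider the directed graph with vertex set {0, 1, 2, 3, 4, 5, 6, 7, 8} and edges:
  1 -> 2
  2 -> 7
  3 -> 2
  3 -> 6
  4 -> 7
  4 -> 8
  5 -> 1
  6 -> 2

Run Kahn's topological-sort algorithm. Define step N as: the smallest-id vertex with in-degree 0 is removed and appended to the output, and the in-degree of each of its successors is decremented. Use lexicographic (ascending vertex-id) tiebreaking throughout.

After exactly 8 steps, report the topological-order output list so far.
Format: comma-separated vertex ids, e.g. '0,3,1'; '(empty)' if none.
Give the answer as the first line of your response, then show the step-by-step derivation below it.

0,3,4,5,1,6,2,7

step 1: output 0; order=[0]; indeg=(0,1,3,0,0,0,1,2,1)
step 2: output 3; order=[0,3]; indeg=(0,1,2,0,0,0,0,2,1)
step 3: output 4; order=[0,3,4]; indeg=(0,1,2,0,0,0,0,1,0)
step 4: output 5; order=[0,3,4,5]; indeg=(0,0,2,0,0,0,0,1,0)
step 5: output 1; order=[0,3,4,5,1]; indeg=(0,0,1,0,0,0,0,1,0)
step 6: output 6; order=[0,3,4,5,1,6]; indeg=(0,0,0,0,0,0,0,1,0)
step 7: output 2; order=[0,3,4,5,1,6,2]; indeg=(0,0,0,0,0,0,0,0,0)
step 8: output 7; order=[0,3,4,5,1,6,2,7]; indeg=(0,0,0,0,0,0,0,0,0)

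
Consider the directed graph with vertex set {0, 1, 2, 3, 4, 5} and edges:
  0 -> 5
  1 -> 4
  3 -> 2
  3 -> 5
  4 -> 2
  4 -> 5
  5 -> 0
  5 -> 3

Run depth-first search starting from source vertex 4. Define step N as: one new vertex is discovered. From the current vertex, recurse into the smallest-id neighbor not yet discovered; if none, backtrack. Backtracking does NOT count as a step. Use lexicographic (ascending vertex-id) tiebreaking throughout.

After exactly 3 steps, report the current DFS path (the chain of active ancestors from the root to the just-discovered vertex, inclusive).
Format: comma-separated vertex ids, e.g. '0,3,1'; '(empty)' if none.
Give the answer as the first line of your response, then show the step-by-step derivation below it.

4,5

step 1: discover 4; path=4; order=4
step 2: discover 2; path=4>2; order=4,2
step 3: discover 5; path=4>5; order=4,2,5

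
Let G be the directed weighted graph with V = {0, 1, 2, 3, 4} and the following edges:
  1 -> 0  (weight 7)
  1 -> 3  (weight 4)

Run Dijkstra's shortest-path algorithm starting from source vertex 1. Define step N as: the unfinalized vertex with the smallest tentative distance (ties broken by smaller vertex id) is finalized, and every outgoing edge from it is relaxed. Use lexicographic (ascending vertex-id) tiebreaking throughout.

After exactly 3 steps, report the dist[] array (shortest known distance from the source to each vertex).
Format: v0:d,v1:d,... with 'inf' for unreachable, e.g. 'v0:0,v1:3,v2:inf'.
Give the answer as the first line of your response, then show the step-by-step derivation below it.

v0:7,v1:0,v2:inf,v3:4,v4:inf

step 1: dist = v0:7,v1:0,v2:inf,v3:4,v4:inf
step 2: dist = v0:7,v1:0,v2:inf,v3:4,v4:inf
step 3: dist = v0:7,v1:0,v2:inf,v3:4,v4:inf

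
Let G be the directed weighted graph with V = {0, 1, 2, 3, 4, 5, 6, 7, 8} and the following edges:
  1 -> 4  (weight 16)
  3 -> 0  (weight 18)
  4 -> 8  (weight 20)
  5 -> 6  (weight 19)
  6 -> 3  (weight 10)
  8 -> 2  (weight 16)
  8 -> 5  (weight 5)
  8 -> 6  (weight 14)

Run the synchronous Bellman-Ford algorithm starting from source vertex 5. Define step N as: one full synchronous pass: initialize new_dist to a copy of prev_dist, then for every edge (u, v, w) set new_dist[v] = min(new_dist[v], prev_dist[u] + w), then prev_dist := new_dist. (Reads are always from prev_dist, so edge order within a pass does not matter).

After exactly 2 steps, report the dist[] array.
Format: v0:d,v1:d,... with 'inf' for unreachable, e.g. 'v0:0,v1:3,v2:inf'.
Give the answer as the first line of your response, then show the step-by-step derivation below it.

v0:inf,v1:inf,v2:inf,v3:29,v4:inf,v5:0,v6:19,v7:inf,v8:inf

step 1: dist = v0:inf,v1:inf,v2:inf,v3:inf,v4:inf,v5:0,v6:19,v7:inf,v8:inf
step 2: dist = v0:inf,v1:inf,v2:inf,v3:29,v4:inf,v5:0,v6:19,v7:inf,v8:inf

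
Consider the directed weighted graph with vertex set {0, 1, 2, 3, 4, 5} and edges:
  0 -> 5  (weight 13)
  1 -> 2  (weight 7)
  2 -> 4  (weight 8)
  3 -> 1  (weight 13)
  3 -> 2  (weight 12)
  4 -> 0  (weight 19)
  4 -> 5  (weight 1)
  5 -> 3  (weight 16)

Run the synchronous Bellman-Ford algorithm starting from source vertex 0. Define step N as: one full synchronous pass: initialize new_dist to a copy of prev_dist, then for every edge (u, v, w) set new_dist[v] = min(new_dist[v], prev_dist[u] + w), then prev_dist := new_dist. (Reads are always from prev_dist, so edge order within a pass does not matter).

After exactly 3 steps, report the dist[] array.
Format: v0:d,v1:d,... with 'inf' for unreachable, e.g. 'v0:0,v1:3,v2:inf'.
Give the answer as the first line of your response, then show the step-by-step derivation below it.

v0:0,v1:42,v2:41,v3:29,v4:inf,v5:13

step 1: dist = v0:0,v1:inf,v2:inf,v3:inf,v4:inf,v5:13
step 2: dist = v0:0,v1:inf,v2:inf,v3:29,v4:inf,v5:13
step 3: dist = v0:0,v1:42,v2:41,v3:29,v4:inf,v5:13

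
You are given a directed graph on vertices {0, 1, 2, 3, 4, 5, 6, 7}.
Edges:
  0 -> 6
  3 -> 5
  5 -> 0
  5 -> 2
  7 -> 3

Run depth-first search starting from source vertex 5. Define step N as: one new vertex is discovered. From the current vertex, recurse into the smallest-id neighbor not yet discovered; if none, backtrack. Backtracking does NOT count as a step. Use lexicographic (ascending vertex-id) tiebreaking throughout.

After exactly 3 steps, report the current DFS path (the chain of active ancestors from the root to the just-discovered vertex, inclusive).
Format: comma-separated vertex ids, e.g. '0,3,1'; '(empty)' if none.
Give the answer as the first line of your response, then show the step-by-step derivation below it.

5,0,6

step 1: discover 5; path=5; order=5
step 2: discover 0; path=5>0; order=5,0
step 3: discover 6; path=5>0>6; order=5,0,6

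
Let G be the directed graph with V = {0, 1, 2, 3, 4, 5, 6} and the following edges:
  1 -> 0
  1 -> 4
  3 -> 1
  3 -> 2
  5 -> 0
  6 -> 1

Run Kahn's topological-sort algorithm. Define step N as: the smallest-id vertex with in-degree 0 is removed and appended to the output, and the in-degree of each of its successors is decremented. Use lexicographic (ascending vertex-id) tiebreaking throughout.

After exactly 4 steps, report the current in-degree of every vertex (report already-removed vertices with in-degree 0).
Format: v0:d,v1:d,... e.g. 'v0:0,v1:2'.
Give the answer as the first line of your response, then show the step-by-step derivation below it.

v0:1,v1:0,v2:0,v3:0,v4:1,v5:0,v6:0

step 1: output 3; order=[3]; indeg=(2,1,0,0,1,0,0)
step 2: output 2; order=[3,2]; indeg=(2,1,0,0,1,0,0)
step 3: output 5; order=[3,2,5]; indeg=(1,1,0,0,1,0,0)
step 4: output 6; order=[3,2,5,6]; indeg=(1,0,0,0,1,0,0)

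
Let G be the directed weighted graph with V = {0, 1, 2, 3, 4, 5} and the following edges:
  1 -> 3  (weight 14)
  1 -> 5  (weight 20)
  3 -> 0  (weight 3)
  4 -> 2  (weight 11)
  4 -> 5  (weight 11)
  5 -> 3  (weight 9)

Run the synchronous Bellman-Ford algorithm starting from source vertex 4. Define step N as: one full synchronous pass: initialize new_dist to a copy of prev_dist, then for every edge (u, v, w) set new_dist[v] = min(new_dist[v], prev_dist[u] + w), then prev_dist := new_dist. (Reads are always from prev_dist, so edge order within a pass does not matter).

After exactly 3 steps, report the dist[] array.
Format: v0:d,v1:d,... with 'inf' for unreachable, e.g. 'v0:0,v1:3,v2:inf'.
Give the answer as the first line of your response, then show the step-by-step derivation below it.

v0:23,v1:inf,v2:11,v3:20,v4:0,v5:11

step 1: dist = v0:inf,v1:inf,v2:11,v3:inf,v4:0,v5:11
step 2: dist = v0:inf,v1:inf,v2:11,v3:20,v4:0,v5:11
step 3: dist = v0:23,v1:inf,v2:11,v3:20,v4:0,v5:11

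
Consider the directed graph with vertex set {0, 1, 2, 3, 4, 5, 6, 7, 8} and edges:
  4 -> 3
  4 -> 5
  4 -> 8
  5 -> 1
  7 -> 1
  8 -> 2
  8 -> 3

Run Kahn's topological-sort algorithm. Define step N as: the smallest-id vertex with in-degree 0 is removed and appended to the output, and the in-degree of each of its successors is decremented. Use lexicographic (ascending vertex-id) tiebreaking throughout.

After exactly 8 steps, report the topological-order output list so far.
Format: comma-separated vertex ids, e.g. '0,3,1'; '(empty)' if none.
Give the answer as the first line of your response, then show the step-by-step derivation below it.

0,4,5,6,7,1,8,2

step 1: output 0; order=[0]; indeg=(0,2,1,2,0,1,0,0,1)
step 2: output 4; order=[0,4]; indeg=(0,2,1,1,0,0,0,0,0)
step 3: output 5; order=[0,4,5]; indeg=(0,1,1,1,0,0,0,0,0)
step 4: output 6; order=[0,4,5,6]; indeg=(0,1,1,1,0,0,0,0,0)
step 5: output 7; order=[0,4,5,6,7]; indeg=(0,0,1,1,0,0,0,0,0)
step 6: output 1; order=[0,4,5,6,7,1]; indeg=(0,0,1,1,0,0,0,0,0)
step 7: output 8; order=[0,4,5,6,7,1,8]; indeg=(0,0,0,0,0,0,0,0,0)
step 8: output 2; order=[0,4,5,6,7,1,8,2]; indeg=(0,0,0,0,0,0,0,0,0)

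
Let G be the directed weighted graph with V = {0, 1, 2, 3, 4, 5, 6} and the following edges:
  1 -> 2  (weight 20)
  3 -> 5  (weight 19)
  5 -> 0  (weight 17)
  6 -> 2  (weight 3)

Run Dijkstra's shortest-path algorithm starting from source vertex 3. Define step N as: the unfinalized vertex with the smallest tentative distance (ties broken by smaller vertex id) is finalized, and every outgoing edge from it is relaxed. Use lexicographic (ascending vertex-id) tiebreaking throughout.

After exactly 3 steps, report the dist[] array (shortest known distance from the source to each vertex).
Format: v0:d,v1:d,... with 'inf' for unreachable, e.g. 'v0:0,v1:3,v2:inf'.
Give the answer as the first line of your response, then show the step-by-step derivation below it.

v0:36,v1:inf,v2:inf,v3:0,v4:inf,v5:19,v6:inf

step 1: dist = v0:inf,v1:inf,v2:inf,v3:0,v4:inf,v5:19,v6:inf
step 2: dist = v0:36,v1:inf,v2:inf,v3:0,v4:inf,v5:19,v6:inf
step 3: dist = v0:36,v1:inf,v2:inf,v3:0,v4:inf,v5:19,v6:inf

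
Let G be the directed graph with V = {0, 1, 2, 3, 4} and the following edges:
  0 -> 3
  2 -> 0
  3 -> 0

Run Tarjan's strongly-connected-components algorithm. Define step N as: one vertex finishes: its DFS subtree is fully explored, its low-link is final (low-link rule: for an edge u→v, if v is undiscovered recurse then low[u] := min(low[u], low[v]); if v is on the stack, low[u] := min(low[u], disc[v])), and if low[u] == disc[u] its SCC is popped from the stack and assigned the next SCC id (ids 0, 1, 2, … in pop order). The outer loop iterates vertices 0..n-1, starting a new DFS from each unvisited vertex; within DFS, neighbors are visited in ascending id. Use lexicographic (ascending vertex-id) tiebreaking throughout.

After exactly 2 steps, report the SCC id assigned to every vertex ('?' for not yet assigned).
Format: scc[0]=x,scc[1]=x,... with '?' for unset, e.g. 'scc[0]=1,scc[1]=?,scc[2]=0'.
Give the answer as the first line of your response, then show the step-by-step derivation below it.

scc[0]=0,scc[1]=?,scc[2]=?,scc[3]=0,scc[4]=?

step 1: low=(low[0]=0,low[1]=?,low[2]=?,low[3]=0,low[4]=?); scc=(scc[0]=?,scc[1]=?,scc[2]=?,scc[3]=?,scc[4]=?)
step 2: low=(low[0]=0,low[1]=?,low[2]=?,low[3]=0,low[4]=?); scc=(scc[0]=0,scc[1]=?,scc[2]=?,scc[3]=0,scc[4]=?)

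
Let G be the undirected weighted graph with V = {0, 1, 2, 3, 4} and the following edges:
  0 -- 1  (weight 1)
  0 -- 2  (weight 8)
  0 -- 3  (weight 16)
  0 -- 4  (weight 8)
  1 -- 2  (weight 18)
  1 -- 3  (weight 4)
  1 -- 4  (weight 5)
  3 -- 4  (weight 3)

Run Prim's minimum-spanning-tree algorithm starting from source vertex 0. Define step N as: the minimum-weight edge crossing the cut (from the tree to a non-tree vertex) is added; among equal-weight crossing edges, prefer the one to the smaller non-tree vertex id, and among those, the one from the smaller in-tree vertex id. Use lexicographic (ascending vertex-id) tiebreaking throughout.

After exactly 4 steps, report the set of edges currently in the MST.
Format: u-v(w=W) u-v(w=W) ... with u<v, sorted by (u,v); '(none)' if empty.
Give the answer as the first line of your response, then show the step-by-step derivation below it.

0-1(w=1) 0-2(w=8) 1-3(w=4) 3-4(w=3)

step 1: add edge 0-1 (w=1); MST = {0-1(w=1)}
step 2: add edge 1-3 (w=4); MST = {0-1(w=1) 1-3(w=4)}
step 3: add edge 3-4 (w=3); MST = {0-1(w=1) 1-3(w=4) 3-4(w=3)}
step 4: add edge 0-2 (w=8); MST = {0-1(w=1) 0-2(w=8) 1-3(w=4) 3-4(w=3)}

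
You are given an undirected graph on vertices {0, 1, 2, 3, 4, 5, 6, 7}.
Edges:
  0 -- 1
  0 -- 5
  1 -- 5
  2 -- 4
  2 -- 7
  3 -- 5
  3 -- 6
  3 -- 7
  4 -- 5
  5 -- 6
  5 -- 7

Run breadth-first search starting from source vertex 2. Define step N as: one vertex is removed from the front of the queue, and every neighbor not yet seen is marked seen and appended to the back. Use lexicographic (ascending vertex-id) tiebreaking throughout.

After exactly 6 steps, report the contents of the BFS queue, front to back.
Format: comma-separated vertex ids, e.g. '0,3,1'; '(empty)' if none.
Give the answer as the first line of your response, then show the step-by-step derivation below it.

1,6

step 1: dequeue 2; queue=[4,7]; order=2
step 2: dequeue 4; queue=[7,5]; order=2,4
step 3: dequeue 7; queue=[5,3]; order=2,4,7
step 4: dequeue 5; queue=[3,0,1,6]; order=2,4,7,5
step 5: dequeue 3; queue=[0,1,6]; order=2,4,7,5,3
step 6: dequeue 0; queue=[1,6]; order=2,4,7,5,3,0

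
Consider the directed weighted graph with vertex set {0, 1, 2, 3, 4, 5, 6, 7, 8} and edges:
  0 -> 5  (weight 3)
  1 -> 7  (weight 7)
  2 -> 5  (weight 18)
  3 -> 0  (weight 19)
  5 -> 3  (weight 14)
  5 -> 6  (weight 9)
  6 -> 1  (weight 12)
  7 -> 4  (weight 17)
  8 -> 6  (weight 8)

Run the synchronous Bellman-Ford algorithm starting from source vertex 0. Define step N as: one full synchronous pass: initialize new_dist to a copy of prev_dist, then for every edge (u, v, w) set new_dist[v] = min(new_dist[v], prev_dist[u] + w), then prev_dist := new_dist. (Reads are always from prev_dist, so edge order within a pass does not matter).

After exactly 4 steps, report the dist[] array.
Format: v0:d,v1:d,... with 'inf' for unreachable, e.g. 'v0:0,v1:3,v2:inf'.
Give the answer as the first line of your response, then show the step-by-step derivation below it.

v0:0,v1:24,v2:inf,v3:17,v4:inf,v5:3,v6:12,v7:31,v8:inf

step 1: dist = v0:0,v1:inf,v2:inf,v3:inf,v4:inf,v5:3,v6:inf,v7:inf,v8:inf
step 2: dist = v0:0,v1:inf,v2:inf,v3:17,v4:inf,v5:3,v6:12,v7:inf,v8:inf
step 3: dist = v0:0,v1:24,v2:inf,v3:17,v4:inf,v5:3,v6:12,v7:inf,v8:inf
step 4: dist = v0:0,v1:24,v2:inf,v3:17,v4:inf,v5:3,v6:12,v7:31,v8:inf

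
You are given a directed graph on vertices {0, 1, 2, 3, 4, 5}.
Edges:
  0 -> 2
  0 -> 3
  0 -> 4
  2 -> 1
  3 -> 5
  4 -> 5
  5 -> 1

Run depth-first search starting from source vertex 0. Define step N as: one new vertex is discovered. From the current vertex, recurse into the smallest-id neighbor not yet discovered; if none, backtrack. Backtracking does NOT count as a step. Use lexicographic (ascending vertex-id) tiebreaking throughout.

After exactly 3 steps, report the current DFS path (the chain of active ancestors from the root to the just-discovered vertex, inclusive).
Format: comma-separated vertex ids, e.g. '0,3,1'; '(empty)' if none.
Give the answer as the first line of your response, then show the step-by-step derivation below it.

0,2,1

step 1: discover 0; path=0; order=0
step 2: discover 2; path=0>2; order=0,2
step 3: discover 1; path=0>2>1; order=0,2,1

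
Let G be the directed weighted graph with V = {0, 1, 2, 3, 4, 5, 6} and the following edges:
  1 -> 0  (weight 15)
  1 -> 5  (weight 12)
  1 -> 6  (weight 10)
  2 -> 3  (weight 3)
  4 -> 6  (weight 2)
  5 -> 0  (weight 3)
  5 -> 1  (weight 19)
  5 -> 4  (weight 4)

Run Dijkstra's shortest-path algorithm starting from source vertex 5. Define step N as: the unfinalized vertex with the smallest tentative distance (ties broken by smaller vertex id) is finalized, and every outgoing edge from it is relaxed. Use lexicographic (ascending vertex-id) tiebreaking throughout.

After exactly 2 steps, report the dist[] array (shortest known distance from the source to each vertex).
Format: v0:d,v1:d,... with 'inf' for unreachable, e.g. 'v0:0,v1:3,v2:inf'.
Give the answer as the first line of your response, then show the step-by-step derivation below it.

v0:3,v1:19,v2:inf,v3:inf,v4:4,v5:0,v6:inf

step 1: dist = v0:3,v1:19,v2:inf,v3:inf,v4:4,v5:0,v6:inf
step 2: dist = v0:3,v1:19,v2:inf,v3:inf,v4:4,v5:0,v6:inf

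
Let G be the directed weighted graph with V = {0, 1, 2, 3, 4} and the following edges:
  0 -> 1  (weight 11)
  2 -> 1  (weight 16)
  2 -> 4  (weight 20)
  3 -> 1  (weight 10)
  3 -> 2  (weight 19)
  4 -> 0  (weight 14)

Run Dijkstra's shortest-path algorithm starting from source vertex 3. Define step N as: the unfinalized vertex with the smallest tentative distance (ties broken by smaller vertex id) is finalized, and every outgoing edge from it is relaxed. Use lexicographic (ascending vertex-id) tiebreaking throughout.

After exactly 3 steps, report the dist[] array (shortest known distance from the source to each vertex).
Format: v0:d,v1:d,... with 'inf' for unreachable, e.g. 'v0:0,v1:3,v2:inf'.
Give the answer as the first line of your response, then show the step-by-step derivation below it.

v0:inf,v1:10,v2:19,v3:0,v4:39

step 1: dist = v0:inf,v1:10,v2:19,v3:0,v4:inf
step 2: dist = v0:inf,v1:10,v2:19,v3:0,v4:inf
step 3: dist = v0:inf,v1:10,v2:19,v3:0,v4:39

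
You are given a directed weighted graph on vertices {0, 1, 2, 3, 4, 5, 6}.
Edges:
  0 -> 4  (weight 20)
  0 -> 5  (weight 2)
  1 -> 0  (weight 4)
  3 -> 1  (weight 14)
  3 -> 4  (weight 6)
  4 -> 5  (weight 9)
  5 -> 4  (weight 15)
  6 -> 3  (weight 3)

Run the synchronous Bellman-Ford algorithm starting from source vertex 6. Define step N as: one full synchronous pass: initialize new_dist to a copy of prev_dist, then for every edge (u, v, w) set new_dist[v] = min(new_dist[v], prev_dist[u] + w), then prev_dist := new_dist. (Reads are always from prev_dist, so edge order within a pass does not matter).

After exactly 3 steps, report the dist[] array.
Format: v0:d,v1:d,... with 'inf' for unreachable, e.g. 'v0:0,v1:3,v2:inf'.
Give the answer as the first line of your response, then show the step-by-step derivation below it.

v0:21,v1:17,v2:inf,v3:3,v4:9,v5:18,v6:0

step 1: dist = v0:inf,v1:inf,v2:inf,v3:3,v4:inf,v5:inf,v6:0
step 2: dist = v0:inf,v1:17,v2:inf,v3:3,v4:9,v5:inf,v6:0
step 3: dist = v0:21,v1:17,v2:inf,v3:3,v4:9,v5:18,v6:0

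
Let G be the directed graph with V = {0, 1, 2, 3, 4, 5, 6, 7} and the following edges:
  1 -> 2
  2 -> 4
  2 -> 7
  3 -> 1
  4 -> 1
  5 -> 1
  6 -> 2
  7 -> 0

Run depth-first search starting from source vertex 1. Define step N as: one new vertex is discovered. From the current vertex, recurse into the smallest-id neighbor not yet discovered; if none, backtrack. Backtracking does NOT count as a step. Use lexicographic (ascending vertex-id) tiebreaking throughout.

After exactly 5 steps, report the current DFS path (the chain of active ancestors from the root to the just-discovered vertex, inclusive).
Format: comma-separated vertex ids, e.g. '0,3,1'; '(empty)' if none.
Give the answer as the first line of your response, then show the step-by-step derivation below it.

1,2,7,0

step 1: discover 1; path=1; order=1
step 2: discover 2; path=1>2; order=1,2
step 3: discover 4; path=1>2>4; order=1,2,4
step 4: discover 7; path=1>2>7; order=1,2,4,7
step 5: discover 0; path=1>2>7>0; order=1,2,4,7,0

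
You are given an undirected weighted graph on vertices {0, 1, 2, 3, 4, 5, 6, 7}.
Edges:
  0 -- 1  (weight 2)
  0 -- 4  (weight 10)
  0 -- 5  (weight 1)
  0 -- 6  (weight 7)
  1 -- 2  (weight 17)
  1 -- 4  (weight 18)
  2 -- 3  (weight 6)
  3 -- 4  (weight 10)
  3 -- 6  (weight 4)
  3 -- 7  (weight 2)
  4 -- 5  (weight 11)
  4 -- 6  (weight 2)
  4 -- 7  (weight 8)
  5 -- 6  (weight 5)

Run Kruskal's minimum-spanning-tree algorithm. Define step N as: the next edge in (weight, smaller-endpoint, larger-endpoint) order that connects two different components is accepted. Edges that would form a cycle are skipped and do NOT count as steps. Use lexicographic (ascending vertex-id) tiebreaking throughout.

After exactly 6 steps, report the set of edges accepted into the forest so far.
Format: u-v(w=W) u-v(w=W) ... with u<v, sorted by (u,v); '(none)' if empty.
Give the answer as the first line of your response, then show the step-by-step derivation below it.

0-1(w=2) 0-5(w=1) 3-6(w=4) 3-7(w=2) 4-6(w=2) 5-6(w=5)

step 1: add edge 0-5 (w=1); MST = {0-5(w=1)}
step 2: add edge 0-1 (w=2); MST = {0-1(w=2) 0-5(w=1)}
step 3: add edge 3-7 (w=2); MST = {0-1(w=2) 0-5(w=1) 3-7(w=2)}
step 4: add edge 4-6 (w=2); MST = {0-1(w=2) 0-5(w=1) 3-7(w=2) 4-6(w=2)}
step 5: add edge 3-6 (w=4); MST = {0-1(w=2) 0-5(w=1) 3-6(w=4) 3-7(w=2) 4-6(w=2)}
step 6: add edge 5-6 (w=5); MST = {0-1(w=2) 0-5(w=1) 3-6(w=4) 3-7(w=2) 4-6(w=2) 5-6(w=5)}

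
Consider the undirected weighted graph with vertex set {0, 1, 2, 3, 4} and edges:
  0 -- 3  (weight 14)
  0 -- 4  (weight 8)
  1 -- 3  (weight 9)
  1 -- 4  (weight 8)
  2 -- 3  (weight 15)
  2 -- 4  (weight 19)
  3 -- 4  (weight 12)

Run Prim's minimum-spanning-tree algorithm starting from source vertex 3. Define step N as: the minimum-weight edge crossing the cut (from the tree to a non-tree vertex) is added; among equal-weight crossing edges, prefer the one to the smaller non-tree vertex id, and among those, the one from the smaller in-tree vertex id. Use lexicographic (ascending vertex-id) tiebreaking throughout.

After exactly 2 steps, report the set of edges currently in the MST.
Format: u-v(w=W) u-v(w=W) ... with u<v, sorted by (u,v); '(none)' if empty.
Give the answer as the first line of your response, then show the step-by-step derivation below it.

1-3(w=9) 1-4(w=8)

step 1: add edge 1-3 (w=9); MST = {1-3(w=9)}
step 2: add edge 1-4 (w=8); MST = {1-3(w=9) 1-4(w=8)}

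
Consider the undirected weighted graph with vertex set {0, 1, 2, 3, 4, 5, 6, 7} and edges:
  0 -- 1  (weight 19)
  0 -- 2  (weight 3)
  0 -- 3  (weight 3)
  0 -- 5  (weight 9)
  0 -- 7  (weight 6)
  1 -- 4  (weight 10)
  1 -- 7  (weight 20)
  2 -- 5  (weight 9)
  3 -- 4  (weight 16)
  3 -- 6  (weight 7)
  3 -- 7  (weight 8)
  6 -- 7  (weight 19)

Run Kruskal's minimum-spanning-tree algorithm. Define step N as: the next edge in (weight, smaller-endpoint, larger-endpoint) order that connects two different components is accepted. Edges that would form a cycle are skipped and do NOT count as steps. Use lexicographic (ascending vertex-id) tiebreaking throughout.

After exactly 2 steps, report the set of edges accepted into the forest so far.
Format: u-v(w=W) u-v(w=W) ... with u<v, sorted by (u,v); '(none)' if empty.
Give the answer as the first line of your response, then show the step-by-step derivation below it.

0-2(w=3) 0-3(w=3)

step 1: add edge 0-2 (w=3); MST = {0-2(w=3)}
step 2: add edge 0-3 (w=3); MST = {0-2(w=3) 0-3(w=3)}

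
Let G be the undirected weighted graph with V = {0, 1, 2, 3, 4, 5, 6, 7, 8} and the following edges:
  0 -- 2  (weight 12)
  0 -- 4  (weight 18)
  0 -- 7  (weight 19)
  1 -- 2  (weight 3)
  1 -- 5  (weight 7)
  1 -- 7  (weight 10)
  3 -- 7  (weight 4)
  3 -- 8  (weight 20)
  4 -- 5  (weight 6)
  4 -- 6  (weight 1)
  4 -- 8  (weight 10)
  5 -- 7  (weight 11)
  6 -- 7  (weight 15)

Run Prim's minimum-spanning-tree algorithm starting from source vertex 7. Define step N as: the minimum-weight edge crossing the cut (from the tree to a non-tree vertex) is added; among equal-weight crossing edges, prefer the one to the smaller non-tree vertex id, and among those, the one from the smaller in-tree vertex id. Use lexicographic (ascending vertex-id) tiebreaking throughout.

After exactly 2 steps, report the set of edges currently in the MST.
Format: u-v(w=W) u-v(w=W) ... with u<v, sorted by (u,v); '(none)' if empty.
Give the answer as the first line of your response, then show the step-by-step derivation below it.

1-7(w=10) 3-7(w=4)

step 1: add edge 3-7 (w=4); MST = {3-7(w=4)}
step 2: add edge 1-7 (w=10); MST = {1-7(w=10) 3-7(w=4)}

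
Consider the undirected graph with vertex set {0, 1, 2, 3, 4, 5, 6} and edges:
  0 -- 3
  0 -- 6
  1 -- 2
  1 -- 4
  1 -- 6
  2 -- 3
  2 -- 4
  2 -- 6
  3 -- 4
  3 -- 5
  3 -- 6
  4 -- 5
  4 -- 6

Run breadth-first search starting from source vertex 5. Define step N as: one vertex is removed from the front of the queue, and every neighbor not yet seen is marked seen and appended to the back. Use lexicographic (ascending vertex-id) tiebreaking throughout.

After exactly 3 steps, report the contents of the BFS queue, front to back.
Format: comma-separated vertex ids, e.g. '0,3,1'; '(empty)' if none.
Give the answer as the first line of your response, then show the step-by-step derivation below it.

0,2,6,1

step 1: dequeue 5; queue=[3,4]; order=5
step 2: dequeue 3; queue=[4,0,2,6]; order=5,3
step 3: dequeue 4; queue=[0,2,6,1]; order=5,3,4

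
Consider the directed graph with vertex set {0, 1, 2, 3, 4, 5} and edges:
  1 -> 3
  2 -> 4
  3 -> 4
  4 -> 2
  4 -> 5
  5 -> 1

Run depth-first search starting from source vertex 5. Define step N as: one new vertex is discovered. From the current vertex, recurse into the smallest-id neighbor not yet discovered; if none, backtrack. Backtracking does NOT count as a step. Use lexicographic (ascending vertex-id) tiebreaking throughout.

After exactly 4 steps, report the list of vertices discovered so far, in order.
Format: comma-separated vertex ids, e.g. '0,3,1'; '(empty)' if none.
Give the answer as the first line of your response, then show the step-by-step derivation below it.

5,1,3,4

step 1: discover 5; path=5; order=5
step 2: discover 1; path=5>1; order=5,1
step 3: discover 3; path=5>1>3; order=5,1,3
step 4: discover 4; path=5>1>3>4; order=5,1,3,4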